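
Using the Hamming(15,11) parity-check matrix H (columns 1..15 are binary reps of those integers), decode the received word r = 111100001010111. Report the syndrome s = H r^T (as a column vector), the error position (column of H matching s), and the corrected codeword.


s = (1, 0, 1, 0)^T, error position = 10, corrected codeword c = 111100001110111

Compute s = H r^T mod 2 one row at a time:
  s_1 = 0 + 1 + 0 + 1 + 0 + 1 + 1 + 1 = 5 ≡ 1 (mod 2).
  s_2 = 1 + 0 + 0 + 0 + 0 + 1 + 1 + 1 = 4 ≡ 0 (mod 2).
  s_3 = 1 + 1 + 0 + 0 + 0 + 1 + 1 + 1 = 5 ≡ 1 (mod 2).
  s_4 = 1 + 1 + 0 + 0 + 1 + 1 + 1 + 1 = 6 ≡ 0 (mod 2).
s = (1, 0, 1, 0)^T — this equals column 10 of H (binary 1010), so error is at position 10.
Correct: flip bit 10 of r = 111100001010111 to get c = 111100001110111.


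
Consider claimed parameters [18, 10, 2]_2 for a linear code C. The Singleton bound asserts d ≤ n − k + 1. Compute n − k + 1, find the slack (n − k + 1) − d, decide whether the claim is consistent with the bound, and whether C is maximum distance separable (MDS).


Singleton RHS = n − k + 1 = 9, slack = 7, bound satisfied, not MDS.

Singleton bound: d ≤ n − k + 1.
Here n = 18, k = 10, so n − k + 1 = 9.
Given d = 2, check d ≤ 9: YES.
Slack = (n − k + 1) − d = 7.
The code is NOT MDS (slack = 7 > 0).
Description: the claimed parameters are [18, 10, 2]_2; such a code would be non-MDS.


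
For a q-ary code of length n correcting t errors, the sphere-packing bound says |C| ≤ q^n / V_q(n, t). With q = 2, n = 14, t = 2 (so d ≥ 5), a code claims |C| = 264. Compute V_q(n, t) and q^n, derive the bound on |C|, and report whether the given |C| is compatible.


V_q(n, t) = 106, q^n = 16384, Hamming bound = 154, |C| = 264 > bound (violated).

Step 1: Compute V_q(n, t) = Σ_{j=0}^2 C(n, j) (q−1)^j.
  j = 0: C(14,0)·(1)^0 = 1·1 = 1.
  j = 1: C(14,1)·(1)^1 = 14·1 = 14.
  j = 2: C(14,2)·(1)^2 = 91·1 = 91.
  V_q(n, t) = 1 + 14 + 91 = 106.
Step 2: q^n = 2^14 = 16384.
Step 3: Hamming bound ⌊q^n / V_q(n,t)⌋ = ⌊16384/106⌋ = 154.
Step 4: Compare |C| = 264 to 154: violated.
The claimed |C| lies above the Hamming bound, so no 2-ary code of length 14 with d ≥ 5 can have 264 codewords.


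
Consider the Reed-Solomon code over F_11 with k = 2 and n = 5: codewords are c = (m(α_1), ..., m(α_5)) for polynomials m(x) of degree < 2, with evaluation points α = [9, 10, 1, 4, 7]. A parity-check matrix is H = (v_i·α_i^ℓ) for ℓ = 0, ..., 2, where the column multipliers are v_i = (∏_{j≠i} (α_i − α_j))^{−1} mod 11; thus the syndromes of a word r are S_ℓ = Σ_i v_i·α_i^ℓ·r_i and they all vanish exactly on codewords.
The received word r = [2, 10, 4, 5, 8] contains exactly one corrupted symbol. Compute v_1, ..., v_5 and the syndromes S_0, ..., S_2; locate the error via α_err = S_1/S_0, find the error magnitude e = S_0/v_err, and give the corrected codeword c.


S = (2, 8, 10), error at position 4, error magnitude e = 10, c = [2, 10, 4, 6, 8].

Step 1: column multipliers v_i = (∏_{j≠i}(α_i − α_j))^{−1} mod 11.
  i = 1 (α = 9): (9−10)(9−1)(9−4)(9−7) = (−1)·8·5·2 = −80 ≡ 8, so v_1 = 8^{−1} = 7 (mod 11).
  i = 2 (α = 10): (10−9)(10−1)(10−4)(10−7) = 1·9·6·3 = 162 ≡ 8, so v_2 = 8^{−1} = 7 (mod 11).
  i = 3 (α = 1): (1−9)(1−10)(1−4)(1−7) = (−8)·(−9)·(−3)·(−6) = 1296 ≡ 9, so v_3 = 9^{−1} = 5 (mod 11).
  i = 4 (α = 4): (4−9)(4−10)(4−1)(4−7) = (−5)·(−6)·3·(−3) = −270 ≡ 5, so v_4 = 5^{−1} = 9 (mod 11).
  i = 5 (α = 7): (7−9)(7−10)(7−1)(7−4) = (−2)·(−3)·6·3 = 108 ≡ 9, so v_5 = 9^{−1} = 5 (mod 11).
  v = [7, 7, 5, 9, 5].
Step 2: syndromes of r = [2, 10, 4, 5, 8] (all sums mod 11).
  S_0 = Σ v_i r_i = 7·2 + 7·10 + 5·4 + 9·5 + 5·8 = 189 ≡ 2.
  S_1 = Σ v_i α_i r_i = 7·9·2 + 7·10·10 + 5·1·4 + 9·4·5 + 5·7·8 = 1306 ≡ 8.
  α_i^2 mod 11 = [4, 1, 1, 5, 5].
  S_2 = Σ v_i α_i^2 r_i = 7·4·2 + 7·1·10 + 5·1·4 + 9·5·5 + 5·5·8 = 571 ≡ 10.
  S = (2, 8, 10) ≠ 0, so r is not a codeword (an error is present).
Step 3: locate the error. For a single error e at position i, S_ℓ = v_i·e·α_i^ℓ, so α_err = S_1/S_0.
  S_0^{−1} = 2^{−1} = 6 (mod 11), so α_err = 8·6 = 48 ≡ 4 = α_4. Error position i = 4.
  Consistency check: S_2/S_1 = 10·7 = 70 ≡ 4 = α_err ✓ (single-error assumption holds).
Step 4: error magnitude e = S_0/v_4 = S_0·∏_{j≠4}(α_4 − α_j) = 2·5 = 10 ≡ 10 (mod 11).
Step 5: correct position 4: c_4 = r_4 − e = 5 − 10 ≡ 6 (mod 11). Hence c = [2, 10, 4, 6, 8].
  Check: interpolating c through the α_i gives m(x) = 7 + 8·x (degree < 2) with m(α_i) = c_i for every i, so c is indeed a codeword.


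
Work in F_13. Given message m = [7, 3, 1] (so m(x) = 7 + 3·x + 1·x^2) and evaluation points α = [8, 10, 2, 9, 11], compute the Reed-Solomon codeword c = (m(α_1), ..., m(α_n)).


c = [4, 7, 4, 11, 5]

Message polynomial: m(x) = 7 + 3·x + 1·x^2 (mod 13).
For each evaluation point α_i, compute m(α_i) mod 13:
  α_1 = 8: Horner steps 1 → 11 → 4, so m(8) = 4.
  α_2 = 10: Horner steps 1 → 0 → 7, so m(10) = 7.
  α_3 = 2: Horner steps 1 → 5 → 4, so m(2) = 4.
  α_4 = 9: Horner steps 1 → 12 → 11, so m(9) = 11.
  α_5 = 11: Horner steps 1 → 1 → 5, so m(11) = 5.
Codeword c = [4, 7, 4, 11, 5] ∈ F_13^5.


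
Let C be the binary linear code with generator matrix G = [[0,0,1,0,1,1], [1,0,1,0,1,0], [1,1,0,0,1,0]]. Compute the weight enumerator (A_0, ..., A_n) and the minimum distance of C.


Weight distribution: A_0 = 1, A_2 = 2, A_3 = 4, A_4 = 1. Minimum distance d = 2.

Enumerate all 2^3 = 8 messages m ∈ F_2^3.
For each, compute codeword c = mG in F_2^6, then tally its weight.
  m = 000 → c = 000000, weight = 0.
  m = 100 → c = 001011, weight = 3.
  m = 010 → c = 101010, weight = 3.
  m = 110 → c = 100001, weight = 2.
  m = 001 → c = 110010, weight = 3.
  m = 101 → c = 111001, weight = 4.
  m = 011 → c = 011000, weight = 2.
  m = 111 → c = 010011, weight = 3.
Tally weights:
  weight 0: 1 codewords.
  weight 2: 2 codewords.
  weight 3: 4 codewords.
  weight 4: 1 codewords.
Minimum distance d = smallest w > 0 with A_w > 0 = 2.
Sanity: Σ A_w = 8 = 2^3 = 8 ✓.


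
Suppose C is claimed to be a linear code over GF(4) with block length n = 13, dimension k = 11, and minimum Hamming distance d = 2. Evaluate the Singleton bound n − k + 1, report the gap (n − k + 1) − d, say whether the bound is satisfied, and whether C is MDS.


Singleton RHS = n − k + 1 = 3, slack = 1, bound satisfied, not MDS.

Singleton bound: d ≤ n − k + 1.
Here n = 13, k = 11, so n − k + 1 = 3.
Given d = 2, check d ≤ 3: YES.
Slack = (n − k + 1) − d = 1.
The code is NOT MDS (slack = 1 > 0).
Description: the claimed parameters are [13, 11, 2]_4; such a code would be non-MDS.


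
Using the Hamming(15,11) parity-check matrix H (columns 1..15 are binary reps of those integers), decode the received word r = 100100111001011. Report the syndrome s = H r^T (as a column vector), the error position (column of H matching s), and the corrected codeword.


s = (1, 1, 1, 0)^T, error position = 14, corrected codeword c = 100100111001001

Compute s = H r^T mod 2 one row at a time:
  s_1 = 1 + 1 + 0 + 0 + 1 + 0 + 1 + 1 = 5 ≡ 1 (mod 2).
  s_2 = 1 + 0 + 0 + 1 + 1 + 0 + 1 + 1 = 5 ≡ 1 (mod 2).
  s_3 = 0 + 0 + 0 + 1 + 0 + 0 + 1 + 1 = 3 ≡ 1 (mod 2).
  s_4 = 1 + 0 + 0 + 1 + 1 + 0 + 0 + 1 = 4 ≡ 0 (mod 2).
s = (1, 1, 1, 0)^T — this equals column 14 of H (binary 1110), so error is at position 14.
Correct: flip bit 14 of r = 100100111001011 to get c = 100100111001001.


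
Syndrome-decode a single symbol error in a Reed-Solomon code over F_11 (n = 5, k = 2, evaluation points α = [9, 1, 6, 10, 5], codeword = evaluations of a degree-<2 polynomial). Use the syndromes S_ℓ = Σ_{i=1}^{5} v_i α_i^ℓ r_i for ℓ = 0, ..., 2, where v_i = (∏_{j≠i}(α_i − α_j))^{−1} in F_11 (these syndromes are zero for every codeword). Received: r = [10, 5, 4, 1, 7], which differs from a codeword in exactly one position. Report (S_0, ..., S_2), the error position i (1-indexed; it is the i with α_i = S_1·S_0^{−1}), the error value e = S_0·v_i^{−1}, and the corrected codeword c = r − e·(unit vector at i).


S = (2, 10, 6), error at position 5, error magnitude e = 5, c = [10, 5, 4, 1, 2].

Step 1: column multipliers v_i = (∏_{j≠i}(α_i − α_j))^{−1} mod 11.
  i = 1 (α = 9): (9−1)(9−6)(9−10)(9−5) = 8·3·(−1)·4 = −96 ≡ 3, so v_1 = 3^{−1} = 4 (mod 11).
  i = 2 (α = 1): (1−9)(1−6)(1−10)(1−5) = (−8)·(−5)·(−9)·(−4) = 1440 ≡ 10, so v_2 = 10^{−1} = 10 (mod 11).
  i = 3 (α = 6): (6−9)(6−1)(6−10)(6−5) = (−3)·5·(−4)·1 = 60 ≡ 5, so v_3 = 5^{−1} = 9 (mod 11).
  i = 4 (α = 10): (10−9)(10−1)(10−6)(10−5) = 1·9·4·5 = 180 ≡ 4, so v_4 = 4^{−1} = 3 (mod 11).
  i = 5 (α = 5): (5−9)(5−1)(5−6)(5−10) = (−4)·4·(−1)·(−5) = −80 ≡ 8, so v_5 = 8^{−1} = 7 (mod 11).
  v = [4, 10, 9, 3, 7].
Step 2: syndromes of r = [10, 5, 4, 1, 7] (all sums mod 11).
  S_0 = Σ v_i r_i = 4·10 + 10·5 + 9·4 + 3·1 + 7·7 = 178 ≡ 2.
  S_1 = Σ v_i α_i r_i = 4·9·10 + 10·1·5 + 9·6·4 + 3·10·1 + 7·5·7 = 901 ≡ 10.
  α_i^2 mod 11 = [4, 1, 3, 1, 3].
  S_2 = Σ v_i α_i^2 r_i = 4·4·10 + 10·1·5 + 9·3·4 + 3·1·1 + 7·3·7 = 468 ≡ 6.
  S = (2, 10, 6) ≠ 0, so r is not a codeword (an error is present).
Step 3: locate the error. For a single error e at position i, S_ℓ = v_i·e·α_i^ℓ, so α_err = S_1/S_0.
  S_0^{−1} = 2^{−1} = 6 (mod 11), so α_err = 10·6 = 60 ≡ 5 = α_5. Error position i = 5.
  Consistency check: S_2/S_1 = 6·10 = 60 ≡ 5 = α_err ✓ (single-error assumption holds).
Step 4: error magnitude e = S_0/v_5 = S_0·∏_{j≠5}(α_5 − α_j) = 2·8 = 16 ≡ 5 (mod 11).
Step 5: correct position 5: c_5 = r_5 − e = 7 − 5 ≡ 2 (mod 11). Hence c = [10, 5, 4, 1, 2].
  Check: interpolating c through the α_i gives m(x) = 3 + 2·x (degree < 2) with m(α_i) = c_i for every i, so c is indeed a codeword.


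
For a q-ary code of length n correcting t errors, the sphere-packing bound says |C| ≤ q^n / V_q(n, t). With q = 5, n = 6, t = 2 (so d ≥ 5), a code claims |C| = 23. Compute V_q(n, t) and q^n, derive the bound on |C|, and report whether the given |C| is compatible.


V_q(n, t) = 265, q^n = 15625, Hamming bound = 58, |C| = 23 ≤ bound (satisfied).

Step 1: Compute V_q(n, t) = Σ_{j=0}^2 C(n, j) (q−1)^j.
  j = 0: C(6,0)·(4)^0 = 1·1 = 1.
  j = 1: C(6,1)·(4)^1 = 6·4 = 24.
  j = 2: C(6,2)·(4)^2 = 15·16 = 240.
  V_q(n, t) = 1 + 24 + 240 = 265.
Step 2: q^n = 5^6 = 15625.
Step 3: Hamming bound ⌊q^n / V_q(n,t)⌋ = ⌊15625/265⌋ = 58.
Step 4: Compare |C| = 23 to 58: satisfied.
The claimed |C| lies below the Hamming bound.


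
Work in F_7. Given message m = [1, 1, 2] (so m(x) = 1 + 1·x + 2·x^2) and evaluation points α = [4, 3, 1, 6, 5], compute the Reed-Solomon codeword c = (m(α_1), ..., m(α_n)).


c = [2, 1, 4, 2, 0]

Message polynomial: m(x) = 1 + 1·x + 2·x^2 (mod 7).
For each evaluation point α_i, compute m(α_i) mod 7:
  α_1 = 4: Horner steps 2 → 2 → 2, so m(4) = 2.
  α_2 = 3: Horner steps 2 → 0 → 1, so m(3) = 1.
  α_3 = 1: Horner steps 2 → 3 → 4, so m(1) = 4.
  α_4 = 6: Horner steps 2 → 6 → 2, so m(6) = 2.
  α_5 = 5: Horner steps 2 → 4 → 0, so m(5) = 0.
Codeword c = [2, 1, 4, 2, 0] ∈ F_7^5.


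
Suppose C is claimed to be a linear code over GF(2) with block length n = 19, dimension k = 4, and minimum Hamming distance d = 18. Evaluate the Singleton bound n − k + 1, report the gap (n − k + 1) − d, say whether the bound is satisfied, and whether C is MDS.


Singleton RHS = n − k + 1 = 16, slack = -2, bound violated (no such code; not MDS).

Singleton bound: d ≤ n − k + 1.
Here n = 19, k = 4, so n − k + 1 = 16.
Given d = 18, check d ≤ 16: NO.
Slack = (n − k + 1) − d = -2.
The slack is negative: d = 18 exceeds n − k + 1 = 16 by 2, so the Singleton bound is violated and no linear [19, 4, 18]_2 code can exist. In particular it is not MDS (MDS requires d = n − k + 1 exactly).
Description: the claimed parameters are [19, 4, 18]_2; such a code would be impossible (violates the Singleton bound).


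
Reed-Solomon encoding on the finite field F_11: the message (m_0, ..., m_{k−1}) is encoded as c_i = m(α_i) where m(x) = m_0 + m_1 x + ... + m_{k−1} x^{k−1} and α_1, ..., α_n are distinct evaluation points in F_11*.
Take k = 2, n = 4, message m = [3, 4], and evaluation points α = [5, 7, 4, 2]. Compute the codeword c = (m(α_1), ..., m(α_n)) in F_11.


c = [1, 9, 8, 0]

Message polynomial: m(x) = 3 + 4·x (mod 11).
For each evaluation point α_i, compute m(α_i) mod 11:
  α_1 = 5: Horner steps 4 → 1, so m(5) = 1.
  α_2 = 7: Horner steps 4 → 9, so m(7) = 9.
  α_3 = 4: Horner steps 4 → 8, so m(4) = 8.
  α_4 = 2: Horner steps 4 → 0, so m(2) = 0.
Codeword c = [1, 9, 8, 0] ∈ F_11^4.


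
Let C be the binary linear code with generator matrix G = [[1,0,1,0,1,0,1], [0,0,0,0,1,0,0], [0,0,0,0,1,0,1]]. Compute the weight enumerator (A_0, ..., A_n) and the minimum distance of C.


Weight distribution: A_0 = 1, A_1 = 2, A_2 = 2, A_3 = 2, A_4 = 1. Minimum distance d = 1.

Enumerate all 2^3 = 8 messages m ∈ F_2^3.
For each, compute codeword c = mG in F_2^7, then tally its weight.
  m = 000 → c = 0000000, weight = 0.
  m = 100 → c = 1010101, weight = 4.
  m = 010 → c = 0000100, weight = 1.
  m = 110 → c = 1010001, weight = 3.
  m = 001 → c = 0000101, weight = 2.
  m = 101 → c = 1010000, weight = 2.
  m = 011 → c = 0000001, weight = 1.
  m = 111 → c = 1010100, weight = 3.
Tally weights:
  weight 0: 1 codewords.
  weight 1: 2 codewords.
  weight 2: 2 codewords.
  weight 3: 2 codewords.
  weight 4: 1 codewords.
Minimum distance d = smallest w > 0 with A_w > 0 = 1.
Sanity: Σ A_w = 8 = 2^3 = 8 ✓.


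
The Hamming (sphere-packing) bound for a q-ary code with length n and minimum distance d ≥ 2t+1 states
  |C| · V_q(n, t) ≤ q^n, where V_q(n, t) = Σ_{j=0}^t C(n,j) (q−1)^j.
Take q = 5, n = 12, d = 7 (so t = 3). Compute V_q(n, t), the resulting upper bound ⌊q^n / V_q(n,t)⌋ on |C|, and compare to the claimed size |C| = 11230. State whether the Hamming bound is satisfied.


V_q(n, t) = 15185, q^n = 244140625, Hamming bound = 16077, |C| = 11230 ≤ bound (satisfied).

Step 1: Compute V_q(n, t) = Σ_{j=0}^3 C(n, j) (q−1)^j.
  j = 0: C(12,0)·(4)^0 = 1·1 = 1.
  j = 1: C(12,1)·(4)^1 = 12·4 = 48.
  j = 2: C(12,2)·(4)^2 = 66·16 = 1056.
  j = 3: C(12,3)·(4)^3 = 220·64 = 14080.
  V_q(n, t) = 1 + 48 + 1056 + 14080 = 15185.
Step 2: q^n = 5^12 = 244140625.
Step 3: Hamming bound ⌊q^n / V_q(n,t)⌋ = ⌊244140625/15185⌋ = 16077.
Step 4: Compare |C| = 11230 to 16077: satisfied.
The claimed |C| lies below the Hamming bound.


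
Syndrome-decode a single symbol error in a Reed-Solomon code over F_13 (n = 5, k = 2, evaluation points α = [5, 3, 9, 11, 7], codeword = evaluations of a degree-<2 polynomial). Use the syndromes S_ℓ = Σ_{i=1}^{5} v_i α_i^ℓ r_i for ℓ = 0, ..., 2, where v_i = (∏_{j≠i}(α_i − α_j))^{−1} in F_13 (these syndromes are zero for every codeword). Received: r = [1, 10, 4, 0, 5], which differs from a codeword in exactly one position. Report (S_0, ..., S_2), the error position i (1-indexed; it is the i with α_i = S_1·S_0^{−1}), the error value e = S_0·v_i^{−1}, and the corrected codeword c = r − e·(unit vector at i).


S = (1, 9, 3), error at position 3, error magnitude e = 8, c = [1, 10, 9, 0, 5].

Step 1: column multipliers v_i = (∏_{j≠i}(α_i − α_j))^{−1} mod 13.
  i = 1 (α = 5): (5−3)(5−9)(5−11)(5−7) = 2·(−4)·(−6)·(−2) = −96 ≡ 8, so v_1 = 8^{−1} = 5 (mod 13).
  i = 2 (α = 3): (3−5)(3−9)(3−11)(3−7) = (−2)·(−6)·(−8)·(−4) = 384 ≡ 7, so v_2 = 7^{−1} = 2 (mod 13).
  i = 3 (α = 9): (9−5)(9−3)(9−11)(9−7) = 4·6·(−2)·2 = −96 ≡ 8, so v_3 = 8^{−1} = 5 (mod 13).
  i = 4 (α = 11): (11−5)(11−3)(11−9)(11−7) = 6·8·2·4 = 384 ≡ 7, so v_4 = 7^{−1} = 2 (mod 13).
  i = 5 (α = 7): (7−5)(7−3)(7−9)(7−11) = 2·4·(−2)·(−4) = 64 ≡ 12, so v_5 = 12^{−1} = 12 (mod 13).
  v = [5, 2, 5, 2, 12].
Step 2: syndromes of r = [1, 10, 4, 0, 5] (all sums mod 13).
  S_0 = Σ v_i r_i = 5·1 + 2·10 + 5·4 + 2·0 + 12·5 = 105 ≡ 1.
  S_1 = Σ v_i α_i r_i = 5·5·1 + 2·3·10 + 5·9·4 + 2·11·0 + 12·7·5 = 685 ≡ 9.
  α_i^2 mod 13 = [12, 9, 3, 4, 10].
  S_2 = Σ v_i α_i^2 r_i = 5·12·1 + 2·9·10 + 5·3·4 + 2·4·0 + 12·10·5 = 900 ≡ 3.
  S = (1, 9, 3) ≠ 0, so r is not a codeword (an error is present).
Step 3: locate the error. For a single error e at position i, S_ℓ = v_i·e·α_i^ℓ, so α_err = S_1/S_0.
  S_0^{−1} = 1^{−1} = 1 (mod 13), so α_err = 9·1 = 9 ≡ 9 = α_3. Error position i = 3.
  Consistency check: S_2/S_1 = 3·3 = 9 ≡ 9 = α_err ✓ (single-error assumption holds).
Step 4: error magnitude e = S_0/v_3 = S_0·∏_{j≠3}(α_3 − α_j) = 1·8 = 8 ≡ 8 (mod 13).
Step 5: correct position 3: c_3 = r_3 − e = 4 − 8 ≡ 9 (mod 13). Hence c = [1, 10, 9, 0, 5].
  Check: interpolating c through the α_i gives m(x) = 4 + 2·x (degree < 2) with m(α_i) = c_i for every i, so c is indeed a codeword.


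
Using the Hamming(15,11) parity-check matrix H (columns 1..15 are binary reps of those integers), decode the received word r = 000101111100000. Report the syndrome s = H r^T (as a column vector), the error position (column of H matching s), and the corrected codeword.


s = (1, 1, 1, 0)^T, error position = 14, corrected codeword c = 000101111100010

Compute s = H r^T mod 2 one row at a time:
  s_1 = 1 + 1 + 1 + 0 + 0 + 0 + 0 + 0 = 3 ≡ 1 (mod 2).
  s_2 = 1 + 0 + 1 + 1 + 0 + 0 + 0 + 0 = 3 ≡ 1 (mod 2).
  s_3 = 0 + 0 + 1 + 1 + 1 + 0 + 0 + 0 = 3 ≡ 1 (mod 2).
  s_4 = 0 + 0 + 0 + 1 + 1 + 0 + 0 + 0 = 2 ≡ 0 (mod 2).
s = (1, 1, 1, 0)^T — this equals column 14 of H (binary 1110), so error is at position 14.
Correct: flip bit 14 of r = 000101111100000 to get c = 000101111100010.


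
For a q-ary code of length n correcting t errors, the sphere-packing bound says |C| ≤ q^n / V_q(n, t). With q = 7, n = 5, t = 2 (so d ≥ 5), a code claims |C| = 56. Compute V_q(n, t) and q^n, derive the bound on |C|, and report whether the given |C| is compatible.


V_q(n, t) = 391, q^n = 16807, Hamming bound = 42, |C| = 56 > bound (violated).

Step 1: Compute V_q(n, t) = Σ_{j=0}^2 C(n, j) (q−1)^j.
  j = 0: C(5,0)·(6)^0 = 1·1 = 1.
  j = 1: C(5,1)·(6)^1 = 5·6 = 30.
  j = 2: C(5,2)·(6)^2 = 10·36 = 360.
  V_q(n, t) = 1 + 30 + 360 = 391.
Step 2: q^n = 7^5 = 16807.
Step 3: Hamming bound ⌊q^n / V_q(n,t)⌋ = ⌊16807/391⌋ = 42.
Step 4: Compare |C| = 56 to 42: violated.
The claimed |C| lies above the Hamming bound, so no 7-ary code of length 5 with d ≥ 5 can have 56 codewords.


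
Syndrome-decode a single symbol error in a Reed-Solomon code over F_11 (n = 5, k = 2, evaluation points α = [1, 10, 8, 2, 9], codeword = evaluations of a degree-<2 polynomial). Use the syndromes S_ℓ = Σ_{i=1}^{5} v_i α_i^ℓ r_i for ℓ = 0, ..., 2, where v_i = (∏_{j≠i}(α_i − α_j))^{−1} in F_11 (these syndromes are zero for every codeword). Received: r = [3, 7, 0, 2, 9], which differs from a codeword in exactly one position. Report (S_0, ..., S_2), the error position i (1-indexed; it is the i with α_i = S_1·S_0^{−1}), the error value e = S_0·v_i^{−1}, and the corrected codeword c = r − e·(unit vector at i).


S = (9, 7, 3), error at position 4, error magnitude e = 1, c = [3, 7, 0, 1, 9].

Step 1: column multipliers v_i = (∏_{j≠i}(α_i − α_j))^{−1} mod 11.
  i = 1 (α = 1): (1−10)(1−8)(1−2)(1−9) = (−9)·(−7)·(−1)·(−8) = 504 ≡ 9, so v_1 = 9^{−1} = 5 (mod 11).
  i = 2 (α = 10): (10−1)(10−8)(10−2)(10−9) = 9·2·8·1 = 144 ≡ 1, so v_2 = 1^{−1} = 1 (mod 11).
  i = 3 (α = 8): (8−1)(8−10)(8−2)(8−9) = 7·(−2)·6·(−1) = 84 ≡ 7, so v_3 = 7^{−1} = 8 (mod 11).
  i = 4 (α = 2): (2−1)(2−10)(2−8)(2−9) = 1·(−8)·(−6)·(−7) = −336 ≡ 5, so v_4 = 5^{−1} = 9 (mod 11).
  i = 5 (α = 9): (9−1)(9−10)(9−8)(9−2) = 8·(−1)·1·7 = −56 ≡ 10, so v_5 = 10^{−1} = 10 (mod 11).
  v = [5, 1, 8, 9, 10].
Step 2: syndromes of r = [3, 7, 0, 2, 9] (all sums mod 11).
  S_0 = Σ v_i r_i = 5·3 + 1·7 + 8·0 + 9·2 + 10·9 = 130 ≡ 9.
  S_1 = Σ v_i α_i r_i = 5·1·3 + 1·10·7 + 8·8·0 + 9·2·2 + 10·9·9 = 931 ≡ 7.
  α_i^2 mod 11 = [1, 1, 9, 4, 4].
  S_2 = Σ v_i α_i^2 r_i = 5·1·3 + 1·1·7 + 8·9·0 + 9·4·2 + 10·4·9 = 454 ≡ 3.
  S = (9, 7, 3) ≠ 0, so r is not a codeword (an error is present).
Step 3: locate the error. For a single error e at position i, S_ℓ = v_i·e·α_i^ℓ, so α_err = S_1/S_0.
  S_0^{−1} = 9^{−1} = 5 (mod 11), so α_err = 7·5 = 35 ≡ 2 = α_4. Error position i = 4.
  Consistency check: S_2/S_1 = 3·8 = 24 ≡ 2 = α_err ✓ (single-error assumption holds).
Step 4: error magnitude e = S_0/v_4 = S_0·∏_{j≠4}(α_4 − α_j) = 9·5 = 45 ≡ 1 (mod 11).
Step 5: correct position 4: c_4 = r_4 − e = 2 − 1 ≡ 1 (mod 11). Hence c = [3, 7, 0, 1, 9].
  Check: interpolating c through the α_i gives m(x) = 5 + 9·x (degree < 2) with m(α_i) = c_i for every i, so c is indeed a codeword.


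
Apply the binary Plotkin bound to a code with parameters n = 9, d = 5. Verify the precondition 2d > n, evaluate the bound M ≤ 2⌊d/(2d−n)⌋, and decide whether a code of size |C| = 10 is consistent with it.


Plotkin bound M ≤ 10; given |C| = 10 ≤ bound (satisfied).

Check applicability: 2d = 10, n = 9.
2d − n = 1 > 0, so Plotkin applies.
Compute d/(2d−n) = 5/1 ≈ 5.0000.
⌊d/(2d−n)⌋ = 5.
Plotkin bound: M ≤ 2·5 = 10.
Given |C| = 10, check: satisfied.
This |C| is at the Plotkin bound.


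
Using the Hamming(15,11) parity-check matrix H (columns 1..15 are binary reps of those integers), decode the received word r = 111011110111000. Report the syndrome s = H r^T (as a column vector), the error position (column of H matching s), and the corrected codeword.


s = (0, 0, 0, 1)^T, error position = 1, corrected codeword c = 011011110111000

Compute s = H r^T mod 2 one row at a time:
  s_1 = 1 + 0 + 1 + 1 + 1 + 0 + 0 + 0 = 4 ≡ 0 (mod 2).
  s_2 = 0 + 1 + 1 + 1 + 1 + 0 + 0 + 0 = 4 ≡ 0 (mod 2).
  s_3 = 1 + 1 + 1 + 1 + 1 + 1 + 0 + 0 = 6 ≡ 0 (mod 2).
  s_4 = 1 + 1 + 1 + 1 + 0 + 1 + 0 + 0 = 5 ≡ 1 (mod 2).
s = (0, 0, 0, 1)^T — this equals column 1 of H (binary 0001), so error is at position 1.
Correct: flip bit 1 of r = 111011110111000 to get c = 011011110111000.


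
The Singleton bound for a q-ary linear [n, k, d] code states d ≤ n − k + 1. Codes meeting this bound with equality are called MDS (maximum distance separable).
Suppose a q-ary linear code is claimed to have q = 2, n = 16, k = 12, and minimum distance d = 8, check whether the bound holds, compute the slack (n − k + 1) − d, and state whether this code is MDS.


Singleton RHS = n − k + 1 = 5, slack = -3, bound violated (no such code; not MDS).

Singleton bound: d ≤ n − k + 1.
Here n = 16, k = 12, so n − k + 1 = 5.
Given d = 8, check d ≤ 5: NO.
Slack = (n − k + 1) − d = -3.
The slack is negative: d = 8 exceeds n − k + 1 = 5 by 3, so the Singleton bound is violated and no linear [16, 12, 8]_2 code can exist. In particular it is not MDS (MDS requires d = n − k + 1 exactly).
Description: the claimed parameters are [16, 12, 8]_2; such a code would be impossible (violates the Singleton bound).


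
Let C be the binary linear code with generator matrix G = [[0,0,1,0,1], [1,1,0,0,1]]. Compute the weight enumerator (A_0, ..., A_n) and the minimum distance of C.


Weight distribution: A_0 = 1, A_2 = 1, A_3 = 2. Minimum distance d = 2.

Enumerate all 2^2 = 4 messages m ∈ F_2^2.
For each, compute codeword c = mG in F_2^5, then tally its weight.
  m = 00 → c = 00000, weight = 0.
  m = 10 → c = 00101, weight = 2.
  m = 01 → c = 11001, weight = 3.
  m = 11 → c = 11100, weight = 3.
Tally weights:
  weight 0: 1 codewords.
  weight 2: 1 codewords.
  weight 3: 2 codewords.
Minimum distance d = smallest w > 0 with A_w > 0 = 2.
Sanity: Σ A_w = 4 = 2^2 = 4 ✓.


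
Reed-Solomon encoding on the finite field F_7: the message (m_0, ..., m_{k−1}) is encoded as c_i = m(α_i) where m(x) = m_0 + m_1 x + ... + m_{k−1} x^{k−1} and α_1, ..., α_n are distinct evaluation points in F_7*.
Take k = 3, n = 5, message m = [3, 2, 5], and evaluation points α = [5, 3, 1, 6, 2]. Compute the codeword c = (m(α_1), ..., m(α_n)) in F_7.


c = [5, 5, 3, 6, 6]

Message polynomial: m(x) = 3 + 2·x + 5·x^2 (mod 7).
For each evaluation point α_i, compute m(α_i) mod 7:
  α_1 = 5: Horner steps 5 → 6 → 5, so m(5) = 5.
  α_2 = 3: Horner steps 5 → 3 → 5, so m(3) = 5.
  α_3 = 1: Horner steps 5 → 0 → 3, so m(1) = 3.
  α_4 = 6: Horner steps 5 → 4 → 6, so m(6) = 6.
  α_5 = 2: Horner steps 5 → 5 → 6, so m(2) = 6.
Codeword c = [5, 5, 3, 6, 6] ∈ F_7^5.


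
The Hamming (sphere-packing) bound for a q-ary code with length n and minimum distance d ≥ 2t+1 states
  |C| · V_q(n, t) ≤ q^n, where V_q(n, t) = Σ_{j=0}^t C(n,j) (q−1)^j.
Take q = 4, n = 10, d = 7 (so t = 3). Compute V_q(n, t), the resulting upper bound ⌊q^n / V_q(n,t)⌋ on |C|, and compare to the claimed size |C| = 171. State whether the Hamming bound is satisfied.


V_q(n, t) = 3676, q^n = 1048576, Hamming bound = 285, |C| = 171 ≤ bound (satisfied).

Step 1: Compute V_q(n, t) = Σ_{j=0}^3 C(n, j) (q−1)^j.
  j = 0: C(10,0)·(3)^0 = 1·1 = 1.
  j = 1: C(10,1)·(3)^1 = 10·3 = 30.
  j = 2: C(10,2)·(3)^2 = 45·9 = 405.
  j = 3: C(10,3)·(3)^3 = 120·27 = 3240.
  V_q(n, t) = 1 + 30 + 405 + 3240 = 3676.
Step 2: q^n = 4^10 = 1048576.
Step 3: Hamming bound ⌊q^n / V_q(n,t)⌋ = ⌊1048576/3676⌋ = 285.
Step 4: Compare |C| = 171 to 285: satisfied.
The claimed |C| lies below the Hamming bound.


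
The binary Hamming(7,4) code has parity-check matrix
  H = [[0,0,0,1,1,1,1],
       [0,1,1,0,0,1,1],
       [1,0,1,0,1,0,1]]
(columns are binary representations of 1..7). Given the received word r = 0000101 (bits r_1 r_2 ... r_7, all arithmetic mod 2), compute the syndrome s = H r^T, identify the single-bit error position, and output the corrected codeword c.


s = (0, 1, 0)^T, error position = 2, corrected codeword c = 0100101

Compute s = H r^T mod 2 one row at a time:
  s_1 = 0 + 1 + 0 + 1 = 2 ≡ 0 (mod 2).
  s_2 = 0 + 0 + 0 + 1 = 1 ≡ 1 (mod 2).
  s_3 = 0 + 0 + 1 + 1 = 2 ≡ 0 (mod 2).
s = (0, 1, 0)^T — this equals column 2 of H (binary 010), so error is at position 2.
Correct: flip bit 2 of r = 0000101 to get c = 0100101.


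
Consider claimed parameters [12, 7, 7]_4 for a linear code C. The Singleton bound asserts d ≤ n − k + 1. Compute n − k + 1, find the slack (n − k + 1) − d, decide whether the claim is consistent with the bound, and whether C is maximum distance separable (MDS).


Singleton RHS = n − k + 1 = 6, slack = -1, bound violated (no such code; not MDS).

Singleton bound: d ≤ n − k + 1.
Here n = 12, k = 7, so n − k + 1 = 6.
Given d = 7, check d ≤ 6: NO.
Slack = (n − k + 1) − d = -1.
The slack is negative: d = 7 exceeds n − k + 1 = 6 by 1, so the Singleton bound is violated and no linear [12, 7, 7]_4 code can exist. In particular it is not MDS (MDS requires d = n − k + 1 exactly).
Description: the claimed parameters are [12, 7, 7]_4; such a code would be impossible (violates the Singleton bound).


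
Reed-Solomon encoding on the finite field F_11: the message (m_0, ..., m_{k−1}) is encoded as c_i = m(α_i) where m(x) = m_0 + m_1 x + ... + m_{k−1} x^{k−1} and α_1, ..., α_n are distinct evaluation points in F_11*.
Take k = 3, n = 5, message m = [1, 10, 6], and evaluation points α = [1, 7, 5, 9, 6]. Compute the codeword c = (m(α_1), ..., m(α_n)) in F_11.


c = [6, 2, 3, 5, 2]

Message polynomial: m(x) = 1 + 10·x + 6·x^2 (mod 11).
For each evaluation point α_i, compute m(α_i) mod 11:
  α_1 = 1: Horner steps 6 → 5 → 6, so m(1) = 6.
  α_2 = 7: Horner steps 6 → 8 → 2, so m(7) = 2.
  α_3 = 5: Horner steps 6 → 7 → 3, so m(5) = 3.
  α_4 = 9: Horner steps 6 → 9 → 5, so m(9) = 5.
  α_5 = 6: Horner steps 6 → 2 → 2, so m(6) = 2.
Codeword c = [6, 2, 3, 5, 2] ∈ F_11^5.


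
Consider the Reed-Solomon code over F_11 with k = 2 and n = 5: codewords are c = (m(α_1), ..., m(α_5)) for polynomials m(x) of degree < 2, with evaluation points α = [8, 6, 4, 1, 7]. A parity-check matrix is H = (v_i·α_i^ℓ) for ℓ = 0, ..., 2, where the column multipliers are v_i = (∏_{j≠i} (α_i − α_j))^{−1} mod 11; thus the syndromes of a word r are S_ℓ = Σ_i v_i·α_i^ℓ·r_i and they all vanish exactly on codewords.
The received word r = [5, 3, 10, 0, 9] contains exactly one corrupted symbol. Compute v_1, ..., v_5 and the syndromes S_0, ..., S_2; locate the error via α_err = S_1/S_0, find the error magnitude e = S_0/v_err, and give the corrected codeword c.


S = (5, 8, 4), error at position 2, error magnitude e = 1, c = [5, 2, 10, 0, 9].

Step 1: column multipliers v_i = (∏_{j≠i}(α_i − α_j))^{−1} mod 11.
  i = 1 (α = 8): (8−6)(8−4)(8−1)(8−7) = 2·4·7·1 = 56 ≡ 1, so v_1 = 1^{−1} = 1 (mod 11).
  i = 2 (α = 6): (6−8)(6−4)(6−1)(6−7) = (−2)·2·5·(−1) = 20 ≡ 9, so v_2 = 9^{−1} = 5 (mod 11).
  i = 3 (α = 4): (4−8)(4−6)(4−1)(4−7) = (−4)·(−2)·3·(−3) = −72 ≡ 5, so v_3 = 5^{−1} = 9 (mod 11).
  i = 4 (α = 1): (1−8)(1−6)(1−4)(1−7) = (−7)·(−5)·(−3)·(−6) = 630 ≡ 3, so v_4 = 3^{−1} = 4 (mod 11).
  i = 5 (α = 7): (7−8)(7−6)(7−4)(7−1) = (−1)·1·3·6 = −18 ≡ 4, so v_5 = 4^{−1} = 3 (mod 11).
  v = [1, 5, 9, 4, 3].
Step 2: syndromes of r = [5, 3, 10, 0, 9] (all sums mod 11).
  S_0 = Σ v_i r_i = 1·5 + 5·3 + 9·10 + 4·0 + 3·9 = 137 ≡ 5.
  S_1 = Σ v_i α_i r_i = 1·8·5 + 5·6·3 + 9·4·10 + 4·1·0 + 3·7·9 = 679 ≡ 8.
  α_i^2 mod 11 = [9, 3, 5, 1, 5].
  S_2 = Σ v_i α_i^2 r_i = 1·9·5 + 5·3·3 + 9·5·10 + 4·1·0 + 3·5·9 = 675 ≡ 4.
  S = (5, 8, 4) ≠ 0, so r is not a codeword (an error is present).
Step 3: locate the error. For a single error e at position i, S_ℓ = v_i·e·α_i^ℓ, so α_err = S_1/S_0.
  S_0^{−1} = 5^{−1} = 9 (mod 11), so α_err = 8·9 = 72 ≡ 6 = α_2. Error position i = 2.
  Consistency check: S_2/S_1 = 4·7 = 28 ≡ 6 = α_err ✓ (single-error assumption holds).
Step 4: error magnitude e = S_0/v_2 = S_0·∏_{j≠2}(α_2 − α_j) = 5·9 = 45 ≡ 1 (mod 11).
Step 5: correct position 2: c_2 = r_2 − e = 3 − 1 ≡ 2 (mod 11). Hence c = [5, 2, 10, 0, 9].
  Check: interpolating c through the α_i gives m(x) = 4 + 7·x (degree < 2) with m(α_i) = c_i for every i, so c is indeed a codeword.


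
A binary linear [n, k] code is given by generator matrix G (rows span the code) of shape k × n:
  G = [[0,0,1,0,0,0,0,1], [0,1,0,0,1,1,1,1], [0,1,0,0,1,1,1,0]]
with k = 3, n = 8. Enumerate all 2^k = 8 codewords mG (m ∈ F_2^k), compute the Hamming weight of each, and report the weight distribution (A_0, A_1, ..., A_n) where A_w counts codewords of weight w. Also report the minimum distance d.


Weight distribution: A_0 = 1, A_1 = 2, A_2 = 1, A_4 = 1, A_5 = 2, A_6 = 1. Minimum distance d = 1.

Enumerate all 2^3 = 8 messages m ∈ F_2^3.
For each, compute codeword c = mG in F_2^8, then tally its weight.
  m = 000 → c = 00000000, weight = 0.
  m = 100 → c = 00100001, weight = 2.
  m = 010 → c = 01001111, weight = 5.
  m = 110 → c = 01101110, weight = 5.
  m = 001 → c = 01001110, weight = 4.
  m = 101 → c = 01101111, weight = 6.
  m = 011 → c = 00000001, weight = 1.
  m = 111 → c = 00100000, weight = 1.
Tally weights:
  weight 0: 1 codewords.
  weight 1: 2 codewords.
  weight 2: 1 codewords.
  weight 4: 1 codewords.
  weight 5: 2 codewords.
  weight 6: 1 codewords.
Minimum distance d = smallest w > 0 with A_w > 0 = 1.
Sanity: Σ A_w = 8 = 2^3 = 8 ✓.


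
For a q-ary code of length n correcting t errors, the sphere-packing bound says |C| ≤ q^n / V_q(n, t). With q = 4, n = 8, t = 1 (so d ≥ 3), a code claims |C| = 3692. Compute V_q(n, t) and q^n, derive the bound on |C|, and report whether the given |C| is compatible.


V_q(n, t) = 25, q^n = 65536, Hamming bound = 2621, |C| = 3692 > bound (violated).

Step 1: Compute V_q(n, t) = Σ_{j=0}^1 C(n, j) (q−1)^j.
  j = 0: C(8,0)·(3)^0 = 1·1 = 1.
  j = 1: C(8,1)·(3)^1 = 8·3 = 24.
  V_q(n, t) = 1 + 24 = 25.
Step 2: q^n = 4^8 = 65536.
Step 3: Hamming bound ⌊q^n / V_q(n,t)⌋ = ⌊65536/25⌋ = 2621.
Step 4: Compare |C| = 3692 to 2621: violated.
The claimed |C| lies above the Hamming bound, so no 4-ary code of length 8 with d ≥ 3 can have 3692 codewords.


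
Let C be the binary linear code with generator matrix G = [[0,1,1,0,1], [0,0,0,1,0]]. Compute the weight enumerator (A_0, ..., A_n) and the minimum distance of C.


Weight distribution: A_0 = 1, A_1 = 1, A_3 = 1, A_4 = 1. Minimum distance d = 1.

Enumerate all 2^2 = 4 messages m ∈ F_2^2.
For each, compute codeword c = mG in F_2^5, then tally its weight.
  m = 00 → c = 00000, weight = 0.
  m = 10 → c = 01101, weight = 3.
  m = 01 → c = 00010, weight = 1.
  m = 11 → c = 01111, weight = 4.
Tally weights:
  weight 0: 1 codewords.
  weight 1: 1 codewords.
  weight 3: 1 codewords.
  weight 4: 1 codewords.
Minimum distance d = smallest w > 0 with A_w > 0 = 1.
Sanity: Σ A_w = 4 = 2^2 = 4 ✓.


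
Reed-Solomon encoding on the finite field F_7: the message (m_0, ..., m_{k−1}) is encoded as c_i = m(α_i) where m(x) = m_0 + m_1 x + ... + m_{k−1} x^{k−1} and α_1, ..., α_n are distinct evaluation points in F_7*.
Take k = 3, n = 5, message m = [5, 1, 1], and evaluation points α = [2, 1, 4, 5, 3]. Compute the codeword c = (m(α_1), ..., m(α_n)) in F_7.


c = [4, 0, 4, 0, 3]

Message polynomial: m(x) = 5 + 1·x + 1·x^2 (mod 7).
For each evaluation point α_i, compute m(α_i) mod 7:
  α_1 = 2: Horner steps 1 → 3 → 4, so m(2) = 4.
  α_2 = 1: Horner steps 1 → 2 → 0, so m(1) = 0.
  α_3 = 4: Horner steps 1 → 5 → 4, so m(4) = 4.
  α_4 = 5: Horner steps 1 → 6 → 0, so m(5) = 0.
  α_5 = 3: Horner steps 1 → 4 → 3, so m(3) = 3.
Codeword c = [4, 0, 4, 0, 3] ∈ F_7^5.


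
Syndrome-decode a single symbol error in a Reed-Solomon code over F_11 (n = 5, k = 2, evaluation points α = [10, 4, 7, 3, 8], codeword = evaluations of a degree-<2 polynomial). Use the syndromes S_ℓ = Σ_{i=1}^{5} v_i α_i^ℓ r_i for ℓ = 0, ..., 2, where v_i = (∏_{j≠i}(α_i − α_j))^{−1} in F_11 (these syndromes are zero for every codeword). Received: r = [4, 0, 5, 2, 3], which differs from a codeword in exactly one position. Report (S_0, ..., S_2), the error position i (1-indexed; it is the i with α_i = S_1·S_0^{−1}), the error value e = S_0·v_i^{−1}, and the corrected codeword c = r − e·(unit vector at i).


S = (6, 5, 6), error at position 1, error magnitude e = 5, c = [10, 0, 5, 2, 3].

Step 1: column multipliers v_i = (∏_{j≠i}(α_i − α_j))^{−1} mod 11.
  i = 1 (α = 10): (10−4)(10−7)(10−3)(10−8) = 6·3·7·2 = 252 ≡ 10, so v_1 = 10^{−1} = 10 (mod 11).
  i = 2 (α = 4): (4−10)(4−7)(4−3)(4−8) = (−6)·(−3)·1·(−4) = −72 ≡ 5, so v_2 = 5^{−1} = 9 (mod 11).
  i = 3 (α = 7): (7−10)(7−4)(7−3)(7−8) = (−3)·3·4·(−1) = 36 ≡ 3, so v_3 = 3^{−1} = 4 (mod 11).
  i = 4 (α = 3): (3−10)(3−4)(3−7)(3−8) = (−7)·(−1)·(−4)·(−5) = 140 ≡ 8, so v_4 = 8^{−1} = 7 (mod 11).
  i = 5 (α = 8): (8−10)(8−4)(8−7)(8−3) = (−2)·4·1·5 = −40 ≡ 4, so v_5 = 4^{−1} = 3 (mod 11).
  v = [10, 9, 4, 7, 3].
Step 2: syndromes of r = [4, 0, 5, 2, 3] (all sums mod 11).
  S_0 = Σ v_i r_i = 10·4 + 9·0 + 4·5 + 7·2 + 3·3 = 83 ≡ 6.
  S_1 = Σ v_i α_i r_i = 10·10·4 + 9·4·0 + 4·7·5 + 7·3·2 + 3·8·3 = 654 ≡ 5.
  α_i^2 mod 11 = [1, 5, 5, 9, 9].
  S_2 = Σ v_i α_i^2 r_i = 10·1·4 + 9·5·0 + 4·5·5 + 7·9·2 + 3·9·3 = 347 ≡ 6.
  S = (6, 5, 6) ≠ 0, so r is not a codeword (an error is present).
Step 3: locate the error. For a single error e at position i, S_ℓ = v_i·e·α_i^ℓ, so α_err = S_1/S_0.
  S_0^{−1} = 6^{−1} = 2 (mod 11), so α_err = 5·2 = 10 ≡ 10 = α_1. Error position i = 1.
  Consistency check: S_2/S_1 = 6·9 = 54 ≡ 10 = α_err ✓ (single-error assumption holds).
Step 4: error magnitude e = S_0/v_1 = S_0·∏_{j≠1}(α_1 − α_j) = 6·10 = 60 ≡ 5 (mod 11).
Step 5: correct position 1: c_1 = r_1 − e = 4 − 5 ≡ 10 (mod 11). Hence c = [10, 0, 5, 2, 3].
  Check: interpolating c through the α_i gives m(x) = 8 + 9·x (degree < 2) with m(α_i) = c_i for every i, so c is indeed a codeword.


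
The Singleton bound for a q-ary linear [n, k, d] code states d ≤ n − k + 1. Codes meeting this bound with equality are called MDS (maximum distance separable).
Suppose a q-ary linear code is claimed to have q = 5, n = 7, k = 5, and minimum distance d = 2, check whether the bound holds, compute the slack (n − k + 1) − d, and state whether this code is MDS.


Singleton RHS = n − k + 1 = 3, slack = 1, bound satisfied, not MDS.

Singleton bound: d ≤ n − k + 1.
Here n = 7, k = 5, so n − k + 1 = 3.
Given d = 2, check d ≤ 3: YES.
Slack = (n − k + 1) − d = 1.
The code is NOT MDS (slack = 1 > 0).
Description: the claimed parameters are [7, 5, 2]_5; such a code would be non-MDS.


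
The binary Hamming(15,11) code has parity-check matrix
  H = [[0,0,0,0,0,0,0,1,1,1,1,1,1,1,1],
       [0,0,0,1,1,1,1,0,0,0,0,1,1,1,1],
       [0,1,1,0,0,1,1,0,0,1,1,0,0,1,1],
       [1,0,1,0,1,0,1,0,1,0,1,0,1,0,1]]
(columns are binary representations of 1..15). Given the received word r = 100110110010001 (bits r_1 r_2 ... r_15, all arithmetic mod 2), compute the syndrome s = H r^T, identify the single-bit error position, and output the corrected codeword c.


s = (1, 0, 1, 1)^T, error position = 11, corrected codeword c = 100110110000001

Compute s = H r^T mod 2 one row at a time:
  s_1 = 1 + 0 + 0 + 1 + 0 + 0 + 0 + 1 = 3 ≡ 1 (mod 2).
  s_2 = 1 + 1 + 0 + 1 + 0 + 0 + 0 + 1 = 4 ≡ 0 (mod 2).
  s_3 = 0 + 0 + 0 + 1 + 0 + 1 + 0 + 1 = 3 ≡ 1 (mod 2).
  s_4 = 1 + 0 + 1 + 1 + 0 + 1 + 0 + 1 = 5 ≡ 1 (mod 2).
s = (1, 0, 1, 1)^T — this equals column 11 of H (binary 1011), so error is at position 11.
Correct: flip bit 11 of r = 100110110010001 to get c = 100110110000001.


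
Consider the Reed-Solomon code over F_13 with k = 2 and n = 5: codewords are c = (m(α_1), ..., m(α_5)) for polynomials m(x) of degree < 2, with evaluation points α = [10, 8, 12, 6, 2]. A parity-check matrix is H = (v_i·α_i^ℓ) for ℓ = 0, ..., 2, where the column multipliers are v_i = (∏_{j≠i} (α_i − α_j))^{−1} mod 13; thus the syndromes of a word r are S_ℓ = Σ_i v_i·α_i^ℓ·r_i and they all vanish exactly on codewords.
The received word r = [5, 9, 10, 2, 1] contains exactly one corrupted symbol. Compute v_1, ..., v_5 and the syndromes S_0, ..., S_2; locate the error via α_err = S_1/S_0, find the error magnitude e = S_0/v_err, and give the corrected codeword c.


S = (1, 10, 9), error at position 1, error magnitude e = 2, c = [3, 9, 10, 2, 1].

Step 1: column multipliers v_i = (∏_{j≠i}(α_i − α_j))^{−1} mod 13.
  i = 1 (α = 10): (10−8)(10−12)(10−6)(10−2) = 2·(−2)·4·8 = −128 ≡ 2, so v_1 = 2^{−1} = 7 (mod 13).
  i = 2 (α = 8): (8−10)(8−12)(8−6)(8−2) = (−2)·(−4)·2·6 = 96 ≡ 5, so v_2 = 5^{−1} = 8 (mod 13).
  i = 3 (α = 12): (12−10)(12−8)(12−6)(12−2) = 2·4·6·10 = 480 ≡ 12, so v_3 = 12^{−1} = 12 (mod 13).
  i = 4 (α = 6): (6−10)(6−8)(6−12)(6−2) = (−4)·(−2)·(−6)·4 = −192 ≡ 3, so v_4 = 3^{−1} = 9 (mod 13).
  i = 5 (α = 2): (2−10)(2−8)(2−12)(2−6) = (−8)·(−6)·(−10)·(−4) = 1920 ≡ 9, so v_5 = 9^{−1} = 3 (mod 13).
  v = [7, 8, 12, 9, 3].
Step 2: syndromes of r = [5, 9, 10, 2, 1] (all sums mod 13).
  S_0 = Σ v_i r_i = 7·5 + 8·9 + 12·10 + 9·2 + 3·1 = 248 ≡ 1.
  S_1 = Σ v_i α_i r_i = 7·10·5 + 8·8·9 + 12·12·10 + 9·6·2 + 3·2·1 = 2480 ≡ 10.
  α_i^2 mod 13 = [9, 12, 1, 10, 4].
  S_2 = Σ v_i α_i^2 r_i = 7·9·5 + 8·12·9 + 12·1·10 + 9·10·2 + 3·4·1 = 1491 ≡ 9.
  S = (1, 10, 9) ≠ 0, so r is not a codeword (an error is present).
Step 3: locate the error. For a single error e at position i, S_ℓ = v_i·e·α_i^ℓ, so α_err = S_1/S_0.
  S_0^{−1} = 1^{−1} = 1 (mod 13), so α_err = 10·1 = 10 ≡ 10 = α_1. Error position i = 1.
  Consistency check: S_2/S_1 = 9·4 = 36 ≡ 10 = α_err ✓ (single-error assumption holds).
Step 4: error magnitude e = S_0/v_1 = S_0·∏_{j≠1}(α_1 − α_j) = 1·2 = 2 ≡ 2 (mod 13).
Step 5: correct position 1: c_1 = r_1 − e = 5 − 2 ≡ 3 (mod 13). Hence c = [3, 9, 10, 2, 1].
  Check: interpolating c through the α_i gives m(x) = 7 + 10·x (degree < 2) with m(α_i) = c_i for every i, so c is indeed a codeword.
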